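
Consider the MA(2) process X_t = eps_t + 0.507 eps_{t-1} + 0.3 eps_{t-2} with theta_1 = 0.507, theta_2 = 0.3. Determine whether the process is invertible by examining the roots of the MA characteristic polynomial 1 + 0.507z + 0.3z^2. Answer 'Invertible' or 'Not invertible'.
\text{Invertible}

The MA(q) characteristic polynomial is P(z) = 1 + 0.507z + 0.3z^2.
Invertibility requires all roots to lie outside the unit circle, i.e. |z| > 1 for every root.
Set 1 + (0.507) z + (0.3) z^2 = 0, i.e. a z^2 + b z + c = 0 with a = 0.3, b = 0.507, c = 1.
Discriminant D = b^2 - 4ac = (0.507)^2 - 4*(0.3)*1 = 0.257049 - (1.2) = -0.942951.
D < 0, so the roots are the complex-conjugate pair z = (-b +/- i sqrt(-D)) / (2a) = -0.845 +/- 1.6184i.
For a conjugate pair |z|^2 = z * conj(z) = (product of roots) = c/a = 1/(0.3) = 3.333333, so |z| = sqrt(3.333333) = 1.8257 for both roots.
Moduli of all roots: 1.8257, 1.8257.
All moduli strictly greater than 1? Yes.
Verdict: Invertible.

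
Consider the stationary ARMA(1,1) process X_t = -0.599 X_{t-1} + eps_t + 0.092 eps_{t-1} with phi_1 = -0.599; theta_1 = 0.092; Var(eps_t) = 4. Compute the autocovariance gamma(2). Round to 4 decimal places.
\gamma(2) = 1.7901

Multiply the model equation by X_{t-k} and take expectations. With theta_0 = psi_0 = 1 and psi_j the MA(infinity) weights, this gives
  gamma(k) - sum_i phi_i gamma(k-i) = c_k,
  c_k = sigma^2 * sum_{j=k..q} theta_j psi_{j-k}   (c_k = 0 for k > q),
using gamma(-m) = gamma(m).
psi-weights needed (psi_j = theta_j + sum_i phi_i psi_{j-i}):
  psi_1 = theta_1 + phi_1 = 0.092 + (-0.599) = -0.507
Right-hand sides:
  c_0 = sigma^2 (1 + theta_1 psi_1) = 4 * (1 + (0.092)(-0.507)) = 4 * 0.953356 = 3.813424
  c_1 = sigma^2 theta_1 = 4 * (0.092) = 0.368
  c_2 = 0
Equations for k = 0 and k = 1 (AR order 1):
  gamma(0) = phi_1 gamma(1) + c_0
  gamma(1) = phi_1 gamma(0) + c_1
Substituting the second into the first: gamma(0) (1 - phi_1^2) = c_0 + phi_1 c_1, so
  gamma(0) = (c_0 + phi_1 c_1) / (1 - phi_1^2) = (3.813424 + (-0.599)(0.368)) / (1 - (-0.599)^2) = 3.592992 / 0.641199 = 5.603552.
  gamma(1) = phi_1 gamma(0) + c_1 = (-0.599)(5.603552) + (0.368) = -2.988528.
For k = 2 (> q): gamma(2) = phi_1 gamma(1) = (-0.599)(-2.988528) = 1.790128.
Therefore gamma(2) = 1.7901 (to 4 decimal places).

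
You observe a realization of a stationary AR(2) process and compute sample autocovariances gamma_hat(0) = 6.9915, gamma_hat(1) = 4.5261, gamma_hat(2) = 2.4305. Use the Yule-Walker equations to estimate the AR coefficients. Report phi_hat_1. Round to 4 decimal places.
\hat\phi_{1} = 0.7270

The Yule-Walker equations for an AR(p) process read, in matrix form,
  Gamma_p phi = r_p,   with   (Gamma_p)_{ij} = gamma(|i - j|),
                       (r_p)_i = gamma(i),   i,j = 1..p.
Substitute the sample gammas (Toeplitz matrix and right-hand side of size 2):
  Gamma_p = [[6.9915, 4.5261], [4.5261, 6.9915]]
  r_p     = [4.5261, 2.4305]
Written out:
  6.9915 phi_1 + 4.5261 phi_2 = 4.5261
  4.5261 phi_1 + 6.9915 phi_2 = 2.4305
Solve by Cramer's rule:
  det = gamma(0)^2 - gamma(1)^2 = (6.9915)^2 - (4.5261)^2 = 48.88107225 - 20.48558121 = 28.39549104
  phi_hat_1 = [gamma(1) gamma(0) - gamma(1) gamma(2)] / det = [(4.5261)(6.9915) - (4.5261)(2.4305)] / 28.39549104 = 20.6435421 / 28.39549104 = 0.727
  phi_hat_2 = [gamma(0) gamma(2) - gamma(1)^2] / det = [(6.9915)(2.4305) - (4.5261)^2] / 28.39549104 = -3.49274046 / 28.39549104 = -0.123
So phi_hat = [0.7270, -0.1230].
Therefore phi_hat_1 = 0.7270.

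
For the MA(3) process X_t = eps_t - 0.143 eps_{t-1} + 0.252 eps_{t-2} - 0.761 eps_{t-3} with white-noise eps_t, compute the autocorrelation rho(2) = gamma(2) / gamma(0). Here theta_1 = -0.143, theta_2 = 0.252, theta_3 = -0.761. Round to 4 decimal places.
\rho(2) = 0.2170

For an MA(q) process with theta_0 = 1, the autocovariance is
  gamma(k) = sigma^2 * sum_{i=0..q-k} theta_i * theta_{i+k},
and rho(k) = gamma(k) / gamma(0). Sigma^2 cancels.
  numerator   = (1)*(0.252) + (-0.143)*(-0.761) = 0.360823.
  denominator = (1)^2 + (-0.143)^2 + (0.252)^2 + (-0.761)^2 = 1.663074.
  rho(2) = 0.360823 / 1.663074 = 0.2170.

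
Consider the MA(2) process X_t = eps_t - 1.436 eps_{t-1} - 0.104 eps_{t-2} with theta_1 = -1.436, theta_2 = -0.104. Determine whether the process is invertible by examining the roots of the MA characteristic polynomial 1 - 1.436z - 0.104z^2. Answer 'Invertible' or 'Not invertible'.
\text{Not invertible}

The MA(q) characteristic polynomial is P(z) = 1 - 1.436z - 0.104z^2.
Invertibility requires all roots to lie outside the unit circle, i.e. |z| > 1 for every root.
Set 1 + (-1.436) z + (-0.104) z^2 = 0, i.e. a z^2 + b z + c = 0 with a = -0.104, b = -1.436, c = 1.
Discriminant D = b^2 - 4ac = (-1.436)^2 - 4*(-0.104)*1 = 2.062096 - (-0.416) = 2.478096.
D >= 0, so the roots are real: z = (-b +/- sqrt(D)) / (2a) = (1.436 +/- 1.574197) / (-0.208).
  z_1 = (1.436 + 1.574197) / (-0.208) = -14.4721,   |z_1| = 14.4721.
  z_2 = (1.436 - 1.574197) / (-0.208) = 0.6644,   |z_2| = 0.6644.
Moduli of all roots: 14.4721, 0.6644.
All moduli strictly greater than 1? No.
Verdict: Not invertible.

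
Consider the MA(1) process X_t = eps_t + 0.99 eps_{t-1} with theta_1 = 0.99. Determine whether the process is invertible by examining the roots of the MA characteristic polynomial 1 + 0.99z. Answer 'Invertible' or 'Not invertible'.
\text{Invertible}

The MA(q) characteristic polynomial is P(z) = 1 + 0.99z.
Invertibility requires all roots to lie outside the unit circle, i.e. |z| > 1 for every root.
This is linear in z: 1 + (0.99) z = 0  =>  z = -1/(0.99) = -1.010101,  |z| = 1.010101.
Moduli of all roots: 1.0101.
All moduli strictly greater than 1? Yes.
Verdict: Invertible.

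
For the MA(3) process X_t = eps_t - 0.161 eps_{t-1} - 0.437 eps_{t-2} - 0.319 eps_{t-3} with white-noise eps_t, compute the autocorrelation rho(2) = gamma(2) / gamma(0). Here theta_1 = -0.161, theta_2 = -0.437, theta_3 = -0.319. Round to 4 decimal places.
\rho(2) = -0.2925

For an MA(q) process with theta_0 = 1, the autocovariance is
  gamma(k) = sigma^2 * sum_{i=0..q-k} theta_i * theta_{i+k},
and rho(k) = gamma(k) / gamma(0). Sigma^2 cancels.
  numerator   = (1)*(-0.437) + (-0.161)*(-0.319) = -0.385641.
  denominator = (1)^2 + (-0.161)^2 + (-0.437)^2 + (-0.319)^2 = 1.318651.
  rho(2) = -0.385641 / 1.318651 = -0.2925.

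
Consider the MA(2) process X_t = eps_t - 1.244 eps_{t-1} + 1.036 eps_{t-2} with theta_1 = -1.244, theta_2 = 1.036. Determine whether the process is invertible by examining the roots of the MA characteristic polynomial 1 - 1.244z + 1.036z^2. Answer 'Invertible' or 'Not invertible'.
\text{Not invertible}

The MA(q) characteristic polynomial is P(z) = 1 - 1.244z + 1.036z^2.
Invertibility requires all roots to lie outside the unit circle, i.e. |z| > 1 for every root.
Set 1 + (-1.244) z + (1.036) z^2 = 0, i.e. a z^2 + b z + c = 0 with a = 1.036, b = -1.244, c = 1.
Discriminant D = b^2 - 4ac = (-1.244)^2 - 4*(1.036)*1 = 1.547536 - (4.144) = -2.596464.
D < 0, so the roots are the complex-conjugate pair z = (-b +/- i sqrt(-D)) / (2a) = 0.6004 +/- 0.7777i.
For a conjugate pair |z|^2 = z * conj(z) = (product of roots) = c/a = 1/(1.036) = 0.965251, so |z| = sqrt(0.965251) = 0.9825 for both roots.
Moduli of all roots: 0.9825, 0.9825.
All moduli strictly greater than 1? No.
Verdict: Not invertible.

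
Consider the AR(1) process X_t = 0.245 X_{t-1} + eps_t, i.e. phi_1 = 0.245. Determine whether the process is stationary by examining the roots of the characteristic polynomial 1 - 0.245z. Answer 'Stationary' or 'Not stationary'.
\text{Stationary}

The AR(p) characteristic polynomial is P(z) = 1 - 0.245z.
Stationarity requires all roots to lie outside the unit circle, i.e. |z| > 1 for every root.
This is linear in z: 1 + (-0.245) z = 0  =>  z = -1/(-0.245) = 4.081633,  |z| = 4.081633.
Moduli of all roots: 4.0816.
All moduli strictly greater than 1? Yes.
Verdict: Stationary.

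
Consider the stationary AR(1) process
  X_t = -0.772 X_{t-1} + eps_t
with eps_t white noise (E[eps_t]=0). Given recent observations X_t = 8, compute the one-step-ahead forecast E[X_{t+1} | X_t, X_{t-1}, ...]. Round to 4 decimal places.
E[X_{t+1} \mid \mathcal F_t] = -6.1760

For an AR(p) model X_t = c + sum_i phi_i X_{t-i} + eps_t, the
one-step-ahead conditional mean is
  E[X_{t+1} | X_t, ...] = c + sum_i phi_i X_{t+1-i}.
Substitute known values:
  E[X_{t+1} | ...] = (-0.772) * (8)
                   = -6.1760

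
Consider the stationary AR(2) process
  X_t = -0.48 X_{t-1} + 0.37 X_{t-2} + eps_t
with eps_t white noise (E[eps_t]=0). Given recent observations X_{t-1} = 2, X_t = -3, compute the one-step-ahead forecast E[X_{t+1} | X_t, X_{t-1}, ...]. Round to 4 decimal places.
E[X_{t+1} \mid \mathcal F_t] = 2.1800

For an AR(p) model X_t = c + sum_i phi_i X_{t-i} + eps_t, the
one-step-ahead conditional mean is
  E[X_{t+1} | X_t, ...] = c + sum_i phi_i X_{t+1-i}.
Substitute known values:
  E[X_{t+1} | ...] = (-0.48) * (-3) + (0.37) * (2)
                   = 2.1800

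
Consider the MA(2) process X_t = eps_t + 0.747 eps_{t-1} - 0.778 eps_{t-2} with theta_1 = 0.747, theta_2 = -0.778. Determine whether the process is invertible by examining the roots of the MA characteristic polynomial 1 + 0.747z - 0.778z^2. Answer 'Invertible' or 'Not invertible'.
\text{Not invertible}

The MA(q) characteristic polynomial is P(z) = 1 + 0.747z - 0.778z^2.
Invertibility requires all roots to lie outside the unit circle, i.e. |z| > 1 for every root.
Set 1 + (0.747) z + (-0.778) z^2 = 0, i.e. a z^2 + b z + c = 0 with a = -0.778, b = 0.747, c = 1.
Discriminant D = b^2 - 4ac = (0.747)^2 - 4*(-0.778)*1 = 0.558009 - (-3.112) = 3.670009.
D >= 0, so the roots are real: z = (-b +/- sqrt(D)) / (2a) = (-0.747 +/- 1.915727) / (-1.556).
  z_1 = (-0.747 + 1.915727) / (-1.556) = -0.7511,   |z_1| = 0.7511.
  z_2 = (-0.747 - 1.915727) / (-1.556) = 1.7113,   |z_2| = 1.7113.
Moduli of all roots: 0.7511, 1.7113.
All moduli strictly greater than 1? No.
Verdict: Not invertible.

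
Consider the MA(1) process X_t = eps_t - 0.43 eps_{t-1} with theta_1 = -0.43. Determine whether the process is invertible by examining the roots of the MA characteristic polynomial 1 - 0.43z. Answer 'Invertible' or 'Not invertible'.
\text{Invertible}

The MA(q) characteristic polynomial is P(z) = 1 - 0.43z.
Invertibility requires all roots to lie outside the unit circle, i.e. |z| > 1 for every root.
This is linear in z: 1 + (-0.43) z = 0  =>  z = -1/(-0.43) = 2.325581,  |z| = 2.325581.
Moduli of all roots: 2.3256.
All moduli strictly greater than 1? Yes.
Verdict: Invertible.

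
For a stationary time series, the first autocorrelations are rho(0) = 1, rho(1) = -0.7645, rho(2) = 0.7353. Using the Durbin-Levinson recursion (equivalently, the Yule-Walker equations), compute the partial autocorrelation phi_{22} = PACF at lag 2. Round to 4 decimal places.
\phi_{22} = 0.3630

The PACF at lag k is phi_{kk}, the last component of the solution
to the Yule-Walker system G_k phi = r_k where
  (G_k)_{ij} = rho(|i - j|), (r_k)_i = rho(i), i,j = 1..k.
Equivalently, Durbin-Levinson gives phi_{kk} iteratively:
  phi_{11} = rho(1)
  phi_{kk} = [rho(k) - sum_{j=1..k-1} phi_{k-1,j} rho(k-j)]
            / [1 - sum_{j=1..k-1} phi_{k-1,j} rho(j)],
  phi_{k,j} = phi_{k-1,j} - phi_{kk} phi_{k-1,k-j},  j = 1..k-1.
Step k = 1:
  phi_11 = rho(1) = -0.7645.
Step k = 2:
  phi_22 = [rho(2) - phi_11 rho(1)] / [1 - phi_11 rho(1)] = [0.7353 - (-0.7645)(-0.7645)] / [1 - (-0.7645)(-0.7645)]
         = 0.15083975 / 0.41553975 = 0.363.
Therefore phi_{22} = 0.3630.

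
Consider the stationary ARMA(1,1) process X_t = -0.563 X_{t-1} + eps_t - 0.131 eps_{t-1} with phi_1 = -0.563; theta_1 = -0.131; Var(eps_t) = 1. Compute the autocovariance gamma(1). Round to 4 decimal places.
\gamma(1) = -1.0910

Multiply the model equation by X_{t-k} and take expectations. With theta_0 = psi_0 = 1 and psi_j the MA(infinity) weights, this gives
  gamma(k) - sum_i phi_i gamma(k-i) = c_k,
  c_k = sigma^2 * sum_{j=k..q} theta_j psi_{j-k}   (c_k = 0 for k > q),
using gamma(-m) = gamma(m).
psi-weights needed (psi_j = theta_j + sum_i phi_i psi_{j-i}):
  psi_1 = theta_1 + phi_1 = -0.131 + (-0.563) = -0.694
Right-hand sides:
  c_0 = sigma^2 (1 + theta_1 psi_1) = 1 * (1 + (-0.131)(-0.694)) = 1 * 1.090914 = 1.090914
  c_1 = sigma^2 theta_1 = 1 * (-0.131) = -0.131
  c_2 = 0
Equations for k = 0 and k = 1 (AR order 1):
  gamma(0) = phi_1 gamma(1) + c_0
  gamma(1) = phi_1 gamma(0) + c_1
Substituting the second into the first: gamma(0) (1 - phi_1^2) = c_0 + phi_1 c_1, so
  gamma(0) = (c_0 + phi_1 c_1) / (1 - phi_1^2) = (1.090914 + (-0.563)(-0.131)) / (1 - (-0.563)^2) = 1.164667 / 0.683031 = 1.705145.
  gamma(1) = phi_1 gamma(0) + c_1 = (-0.563)(1.705145) + (-0.131) = -1.090997.
Therefore gamma(1) = -1.0910 (to 4 decimal places).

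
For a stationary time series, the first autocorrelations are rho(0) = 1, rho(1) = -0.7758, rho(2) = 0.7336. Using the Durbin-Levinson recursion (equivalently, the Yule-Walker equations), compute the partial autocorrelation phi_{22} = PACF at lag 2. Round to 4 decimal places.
\phi_{22} = 0.3309

The PACF at lag k is phi_{kk}, the last component of the solution
to the Yule-Walker system G_k phi = r_k where
  (G_k)_{ij} = rho(|i - j|), (r_k)_i = rho(i), i,j = 1..k.
Equivalently, Durbin-Levinson gives phi_{kk} iteratively:
  phi_{11} = rho(1)
  phi_{kk} = [rho(k) - sum_{j=1..k-1} phi_{k-1,j} rho(k-j)]
            / [1 - sum_{j=1..k-1} phi_{k-1,j} rho(j)],
  phi_{k,j} = phi_{k-1,j} - phi_{kk} phi_{k-1,k-j},  j = 1..k-1.
Step k = 1:
  phi_11 = rho(1) = -0.7758.
Step k = 2:
  phi_22 = [rho(2) - phi_11 rho(1)] / [1 - phi_11 rho(1)] = [0.7336 - (-0.7758)(-0.7758)] / [1 - (-0.7758)(-0.7758)]
         = 0.13173436 / 0.39813436 = 0.3309.
Therefore phi_{22} = 0.3309.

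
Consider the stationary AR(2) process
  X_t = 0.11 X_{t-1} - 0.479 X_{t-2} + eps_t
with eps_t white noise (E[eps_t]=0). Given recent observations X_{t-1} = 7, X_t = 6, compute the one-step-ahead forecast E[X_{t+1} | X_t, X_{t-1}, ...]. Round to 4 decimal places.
E[X_{t+1} \mid \mathcal F_t] = -2.6930

For an AR(p) model X_t = c + sum_i phi_i X_{t-i} + eps_t, the
one-step-ahead conditional mean is
  E[X_{t+1} | X_t, ...] = c + sum_i phi_i X_{t+1-i}.
Substitute known values:
  E[X_{t+1} | ...] = (0.11) * (6) + (-0.479) * (7)
                   = -2.6930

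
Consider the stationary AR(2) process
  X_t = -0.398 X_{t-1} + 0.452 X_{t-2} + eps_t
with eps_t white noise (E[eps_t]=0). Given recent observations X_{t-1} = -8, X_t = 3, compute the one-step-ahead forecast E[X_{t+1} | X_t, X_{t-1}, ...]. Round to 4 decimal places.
E[X_{t+1} \mid \mathcal F_t] = -4.8100

For an AR(p) model X_t = c + sum_i phi_i X_{t-i} + eps_t, the
one-step-ahead conditional mean is
  E[X_{t+1} | X_t, ...] = c + sum_i phi_i X_{t+1-i}.
Substitute known values:
  E[X_{t+1} | ...] = (-0.398) * (3) + (0.452) * (-8)
                   = -4.8100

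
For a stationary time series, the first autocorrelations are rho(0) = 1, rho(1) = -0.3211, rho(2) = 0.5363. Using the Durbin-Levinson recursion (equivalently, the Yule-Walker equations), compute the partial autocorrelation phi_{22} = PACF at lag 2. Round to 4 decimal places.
\phi_{22} = 0.4830

The PACF at lag k is phi_{kk}, the last component of the solution
to the Yule-Walker system G_k phi = r_k where
  (G_k)_{ij} = rho(|i - j|), (r_k)_i = rho(i), i,j = 1..k.
Equivalently, Durbin-Levinson gives phi_{kk} iteratively:
  phi_{11} = rho(1)
  phi_{kk} = [rho(k) - sum_{j=1..k-1} phi_{k-1,j} rho(k-j)]
            / [1 - sum_{j=1..k-1} phi_{k-1,j} rho(j)],
  phi_{k,j} = phi_{k-1,j} - phi_{kk} phi_{k-1,k-j},  j = 1..k-1.
Step k = 1:
  phi_11 = rho(1) = -0.3211.
Step k = 2:
  phi_22 = [rho(2) - phi_11 rho(1)] / [1 - phi_11 rho(1)] = [0.5363 - (-0.3211)(-0.3211)] / [1 - (-0.3211)(-0.3211)]
         = 0.43319479 / 0.89689479 = 0.483.
Therefore phi_{22} = 0.4830.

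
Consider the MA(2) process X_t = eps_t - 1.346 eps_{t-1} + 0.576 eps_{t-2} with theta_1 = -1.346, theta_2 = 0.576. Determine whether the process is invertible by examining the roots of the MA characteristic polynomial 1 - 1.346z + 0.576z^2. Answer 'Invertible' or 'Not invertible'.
\text{Invertible}

The MA(q) characteristic polynomial is P(z) = 1 - 1.346z + 0.576z^2.
Invertibility requires all roots to lie outside the unit circle, i.e. |z| > 1 for every root.
Set 1 + (-1.346) z + (0.576) z^2 = 0, i.e. a z^2 + b z + c = 0 with a = 0.576, b = -1.346, c = 1.
Discriminant D = b^2 - 4ac = (-1.346)^2 - 4*(0.576)*1 = 1.811716 - (2.304) = -0.492284.
D < 0, so the roots are the complex-conjugate pair z = (-b +/- i sqrt(-D)) / (2a) = 1.1684 +/- 0.6091i.
For a conjugate pair |z|^2 = z * conj(z) = (product of roots) = c/a = 1/(0.576) = 1.736111, so |z| = sqrt(1.736111) = 1.3176 for both roots.
Moduli of all roots: 1.3176, 1.3176.
All moduli strictly greater than 1? Yes.
Verdict: Invertible.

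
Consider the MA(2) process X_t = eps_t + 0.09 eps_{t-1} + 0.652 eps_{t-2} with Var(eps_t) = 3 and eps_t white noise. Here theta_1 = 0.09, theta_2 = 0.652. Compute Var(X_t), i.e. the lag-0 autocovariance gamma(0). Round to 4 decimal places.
\gamma(0) = 4.2996

For an MA(q) process X_t = eps_t + sum_i theta_i eps_{t-i} with
Var(eps_t) = sigma^2, the variance is
  gamma(0) = sigma^2 * (1 + sum_i theta_i^2).
  sum_i theta_i^2 = (0.09)^2 + (0.652)^2 = 0.0081 + 0.425104 = 0.433204.
  gamma(0) = 3 * (1 + 0.433204) = 3 * 1.433204 = 4.299612, which rounds to 4.2996.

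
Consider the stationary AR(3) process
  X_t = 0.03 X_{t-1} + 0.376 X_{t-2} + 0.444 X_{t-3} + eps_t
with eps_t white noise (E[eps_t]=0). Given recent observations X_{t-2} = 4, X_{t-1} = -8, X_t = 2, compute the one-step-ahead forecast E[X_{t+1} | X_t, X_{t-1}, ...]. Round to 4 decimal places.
E[X_{t+1} \mid \mathcal F_t] = -1.1720

For an AR(p) model X_t = c + sum_i phi_i X_{t-i} + eps_t, the
one-step-ahead conditional mean is
  E[X_{t+1} | X_t, ...] = c + sum_i phi_i X_{t+1-i}.
Substitute known values:
  E[X_{t+1} | ...] = (0.03) * (2) + (0.376) * (-8) + (0.444) * (4)
                   = -1.1720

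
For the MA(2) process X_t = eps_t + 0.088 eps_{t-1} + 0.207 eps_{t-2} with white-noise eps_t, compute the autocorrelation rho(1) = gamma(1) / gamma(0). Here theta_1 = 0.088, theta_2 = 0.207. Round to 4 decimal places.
\rho(1) = 0.1011

For an MA(q) process with theta_0 = 1, the autocovariance is
  gamma(k) = sigma^2 * sum_{i=0..q-k} theta_i * theta_{i+k},
and rho(k) = gamma(k) / gamma(0). Sigma^2 cancels.
  numerator   = (1)*(0.088) + (0.088)*(0.207) = 0.106216.
  denominator = (1)^2 + (0.088)^2 + (0.207)^2 = 1.050593.
  rho(1) = 0.106216 / 1.050593 = 0.1011.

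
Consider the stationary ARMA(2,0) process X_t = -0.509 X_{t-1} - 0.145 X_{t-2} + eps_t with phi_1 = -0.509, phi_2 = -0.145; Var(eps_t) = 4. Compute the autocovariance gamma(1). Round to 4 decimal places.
\gamma(1) = -2.2637

Multiply the model equation by X_{t-k} and take expectations. With theta_0 = psi_0 = 1 and psi_j the MA(infinity) weights, this gives
  gamma(k) - sum_i phi_i gamma(k-i) = c_k,
  c_k = sigma^2 * sum_{j=k..q} theta_j psi_{j-k}   (c_k = 0 for k > q),
using gamma(-m) = gamma(m).
Pure AR (q = 0): c_0 = sigma^2 = 4, c_k = 0 for k >= 1.
Equations for k = 0, 1, 2 (AR order 2, c_2 = 0):
  (E0) gamma(0) = phi_1 gamma(1) + phi_2 gamma(2) + c_0
  (E1) gamma(1) = phi_1 gamma(0) + phi_2 gamma(1) + c_1
  (E2) gamma(2) = phi_1 gamma(1) + phi_2 gamma(0)
From (E1): gamma(1) = A gamma(0) + B with
  A = phi_1 / (1 - phi_2) = -0.509 / 1.145 = -0.444541,   B = c_1 / (1 - phi_2) = 0 / 1.145 = 0.
Insert (E2) into (E0): gamma(0) (1 - phi_2^2) = phi_1 (1 + phi_2) gamma(1) + c_0.
  phi_1 (1 + phi_2) = (-0.509)(0.855) = -0.435195,   1 - phi_2^2 = 0.978975.
Replace gamma(1) by A gamma(0) + B and collect gamma(0):
  gamma(0) [0.978975 - (-0.435195)(-0.444541)] = c_0 = 4
  gamma(0) * 0.785513 = 4
  gamma(0) = 4 / 0.785513 = 5.092215.
  gamma(1) = A gamma(0) = (-0.444541)(5.092215) = -2.263701.
Therefore gamma(1) = -2.2637 (to 4 decimal places).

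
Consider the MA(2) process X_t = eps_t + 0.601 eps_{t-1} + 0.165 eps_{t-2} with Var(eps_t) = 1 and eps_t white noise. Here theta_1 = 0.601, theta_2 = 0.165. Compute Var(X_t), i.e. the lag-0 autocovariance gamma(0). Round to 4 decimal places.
\gamma(0) = 1.3884

For an MA(q) process X_t = eps_t + sum_i theta_i eps_{t-i} with
Var(eps_t) = sigma^2, the variance is
  gamma(0) = sigma^2 * (1 + sum_i theta_i^2).
  sum_i theta_i^2 = (0.601)^2 + (0.165)^2 = 0.361201 + 0.027225 = 0.388426.
  gamma(0) = 1 * (1 + 0.388426) = 1 * 1.388426 = 1.388426, which rounds to 1.3884.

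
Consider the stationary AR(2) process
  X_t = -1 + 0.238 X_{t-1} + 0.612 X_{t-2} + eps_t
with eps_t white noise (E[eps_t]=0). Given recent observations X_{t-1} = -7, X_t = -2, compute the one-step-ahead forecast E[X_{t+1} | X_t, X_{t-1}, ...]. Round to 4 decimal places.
E[X_{t+1} \mid \mathcal F_t] = -5.7600

For an AR(p) model X_t = c + sum_i phi_i X_{t-i} + eps_t, the
one-step-ahead conditional mean is
  E[X_{t+1} | X_t, ...] = c + sum_i phi_i X_{t+1-i}.
Substitute known values:
  E[X_{t+1} | ...] = -1 + (0.238) * (-2) + (0.612) * (-7)
                   = -5.7600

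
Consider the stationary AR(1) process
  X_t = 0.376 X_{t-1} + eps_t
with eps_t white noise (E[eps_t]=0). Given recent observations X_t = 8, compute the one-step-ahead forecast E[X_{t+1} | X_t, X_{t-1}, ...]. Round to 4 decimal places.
E[X_{t+1} \mid \mathcal F_t] = 3.0080

For an AR(p) model X_t = c + sum_i phi_i X_{t-i} + eps_t, the
one-step-ahead conditional mean is
  E[X_{t+1} | X_t, ...] = c + sum_i phi_i X_{t+1-i}.
Substitute known values:
  E[X_{t+1} | ...] = (0.376) * (8)
                   = 3.0080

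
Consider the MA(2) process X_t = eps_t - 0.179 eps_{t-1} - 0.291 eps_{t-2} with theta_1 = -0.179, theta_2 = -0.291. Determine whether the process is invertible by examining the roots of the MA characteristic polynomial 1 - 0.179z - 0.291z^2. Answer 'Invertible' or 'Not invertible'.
\text{Invertible}

The MA(q) characteristic polynomial is P(z) = 1 - 0.179z - 0.291z^2.
Invertibility requires all roots to lie outside the unit circle, i.e. |z| > 1 for every root.
Set 1 + (-0.179) z + (-0.291) z^2 = 0, i.e. a z^2 + b z + c = 0 with a = -0.291, b = -0.179, c = 1.
Discriminant D = b^2 - 4ac = (-0.179)^2 - 4*(-0.291)*1 = 0.032041 - (-1.164) = 1.196041.
D >= 0, so the roots are real: z = (-b +/- sqrt(D)) / (2a) = (0.179 +/- 1.093637) / (-0.582).
  z_1 = (0.179 + 1.093637) / (-0.582) = -2.1867,   |z_1| = 2.1867.
  z_2 = (0.179 - 1.093637) / (-0.582) = 1.5715,   |z_2| = 1.5715.
Moduli of all roots: 2.1867, 1.5715.
All moduli strictly greater than 1? Yes.
Verdict: Invertible.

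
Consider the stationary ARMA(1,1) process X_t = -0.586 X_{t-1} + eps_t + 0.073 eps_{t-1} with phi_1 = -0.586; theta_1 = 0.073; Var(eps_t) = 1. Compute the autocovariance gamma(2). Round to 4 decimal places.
\gamma(2) = 0.4383

Multiply the model equation by X_{t-k} and take expectations. With theta_0 = psi_0 = 1 and psi_j the MA(infinity) weights, this gives
  gamma(k) - sum_i phi_i gamma(k-i) = c_k,
  c_k = sigma^2 * sum_{j=k..q} theta_j psi_{j-k}   (c_k = 0 for k > q),
using gamma(-m) = gamma(m).
psi-weights needed (psi_j = theta_j + sum_i phi_i psi_{j-i}):
  psi_1 = theta_1 + phi_1 = 0.073 + (-0.586) = -0.513
Right-hand sides:
  c_0 = sigma^2 (1 + theta_1 psi_1) = 1 * (1 + (0.073)(-0.513)) = 1 * 0.962551 = 0.962551
  c_1 = sigma^2 theta_1 = 1 * (0.073) = 0.073
  c_2 = 0
Equations for k = 0 and k = 1 (AR order 1):
  gamma(0) = phi_1 gamma(1) + c_0
  gamma(1) = phi_1 gamma(0) + c_1
Substituting the second into the first: gamma(0) (1 - phi_1^2) = c_0 + phi_1 c_1, so
  gamma(0) = (c_0 + phi_1 c_1) / (1 - phi_1^2) = (0.962551 + (-0.586)(0.073)) / (1 - (-0.586)^2) = 0.919773 / 0.656604 = 1.400803.
  gamma(1) = phi_1 gamma(0) + c_1 = (-0.586)(1.400803) + (0.073) = -0.747871.
For k = 2 (> q): gamma(2) = phi_1 gamma(1) = (-0.586)(-0.747871) = 0.438252.
Therefore gamma(2) = 0.4383 (to 4 decimal places).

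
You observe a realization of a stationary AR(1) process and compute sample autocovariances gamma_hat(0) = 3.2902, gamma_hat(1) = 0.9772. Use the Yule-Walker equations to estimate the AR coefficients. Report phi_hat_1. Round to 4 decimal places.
\hat\phi_{1} = 0.2970

The Yule-Walker equations for an AR(p) process read, in matrix form,
  Gamma_p phi = r_p,   with   (Gamma_p)_{ij} = gamma(|i - j|),
                       (r_p)_i = gamma(i),   i,j = 1..p.
Substitute the sample gammas (Toeplitz matrix and right-hand side of size 1):
  Gamma_p = [[3.2902]]
  r_p     = [0.9772]
With p = 1 this is the single equation gamma(0) phi_1 = gamma(1):
  phi_hat_1 = gamma(1) / gamma(0) = 0.9772 / 3.2902 = 0.2970.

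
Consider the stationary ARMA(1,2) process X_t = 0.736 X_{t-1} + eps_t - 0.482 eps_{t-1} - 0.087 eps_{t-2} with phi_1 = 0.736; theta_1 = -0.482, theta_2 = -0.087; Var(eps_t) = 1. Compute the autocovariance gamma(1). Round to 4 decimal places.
\gamma(1) = 0.2954

Multiply the model equation by X_{t-k} and take expectations. With theta_0 = psi_0 = 1 and psi_j the MA(infinity) weights, this gives
  gamma(k) - sum_i phi_i gamma(k-i) = c_k,
  c_k = sigma^2 * sum_{j=k..q} theta_j psi_{j-k}   (c_k = 0 for k > q),
using gamma(-m) = gamma(m).
psi-weights needed (psi_j = theta_j + sum_i phi_i psi_{j-i}):
  psi_1 = theta_1 + phi_1 = -0.482 + (0.736) = 0.254
  psi_2 = theta_2 + phi_1 psi_1 = -0.087 + (0.736)(0.254) = 0.099944
Right-hand sides:
  c_0 = sigma^2 (1 + theta_1 psi_1 + theta_2 psi_2) = 1 * (1 + (-0.482)(0.254) + (-0.087)(0.099944)) = 1 * 0.868877 = 0.868877
  c_1 = sigma^2 (theta_1 + theta_2 psi_1) = 1 * (-0.482 + (-0.087)(0.254)) = -0.504098
  c_2 = sigma^2 theta_2 = 1 * (-0.087) = -0.087
Equations for k = 0 and k = 1 (AR order 1):
  gamma(0) = phi_1 gamma(1) + c_0
  gamma(1) = phi_1 gamma(0) + c_1
Substituting the second into the first: gamma(0) (1 - phi_1^2) = c_0 + phi_1 c_1, so
  gamma(0) = (c_0 + phi_1 c_1) / (1 - phi_1^2) = (0.868877 + (0.736)(-0.504098)) / (1 - (0.736)^2) = 0.497861 / 0.458304 = 1.086311.
  gamma(1) = phi_1 gamma(0) + c_1 = (0.736)(1.086311) + (-0.504098) = 0.295427.
Therefore gamma(1) = 0.2954 (to 4 decimal places).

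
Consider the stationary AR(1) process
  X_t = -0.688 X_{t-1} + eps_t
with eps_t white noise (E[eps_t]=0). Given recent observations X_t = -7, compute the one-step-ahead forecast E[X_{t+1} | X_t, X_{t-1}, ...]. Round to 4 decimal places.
E[X_{t+1} \mid \mathcal F_t] = 4.8160

For an AR(p) model X_t = c + sum_i phi_i X_{t-i} + eps_t, the
one-step-ahead conditional mean is
  E[X_{t+1} | X_t, ...] = c + sum_i phi_i X_{t+1-i}.
Substitute known values:
  E[X_{t+1} | ...] = (-0.688) * (-7)
                   = 4.8160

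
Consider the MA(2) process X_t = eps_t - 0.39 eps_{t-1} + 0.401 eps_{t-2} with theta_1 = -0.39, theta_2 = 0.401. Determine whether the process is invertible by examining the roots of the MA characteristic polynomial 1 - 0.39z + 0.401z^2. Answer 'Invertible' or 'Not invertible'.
\text{Invertible}

The MA(q) characteristic polynomial is P(z) = 1 - 0.39z + 0.401z^2.
Invertibility requires all roots to lie outside the unit circle, i.e. |z| > 1 for every root.
Set 1 + (-0.39) z + (0.401) z^2 = 0, i.e. a z^2 + b z + c = 0 with a = 0.401, b = -0.39, c = 1.
Discriminant D = b^2 - 4ac = (-0.39)^2 - 4*(0.401)*1 = 0.1521 - (1.604) = -1.4519.
D < 0, so the roots are the complex-conjugate pair z = (-b +/- i sqrt(-D)) / (2a) = 0.4863 +/- 1.5024i.
For a conjugate pair |z|^2 = z * conj(z) = (product of roots) = c/a = 1/(0.401) = 2.493766, so |z| = sqrt(2.493766) = 1.5792 for both roots.
Moduli of all roots: 1.5792, 1.5792.
All moduli strictly greater than 1? Yes.
Verdict: Invertible.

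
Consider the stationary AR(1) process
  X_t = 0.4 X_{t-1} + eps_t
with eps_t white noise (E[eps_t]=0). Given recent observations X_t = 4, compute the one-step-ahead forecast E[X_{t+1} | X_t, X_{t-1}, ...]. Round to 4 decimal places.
E[X_{t+1} \mid \mathcal F_t] = 1.6000

For an AR(p) model X_t = c + sum_i phi_i X_{t-i} + eps_t, the
one-step-ahead conditional mean is
  E[X_{t+1} | X_t, ...] = c + sum_i phi_i X_{t+1-i}.
Substitute known values:
  E[X_{t+1} | ...] = (0.4) * (4)
                   = 1.6000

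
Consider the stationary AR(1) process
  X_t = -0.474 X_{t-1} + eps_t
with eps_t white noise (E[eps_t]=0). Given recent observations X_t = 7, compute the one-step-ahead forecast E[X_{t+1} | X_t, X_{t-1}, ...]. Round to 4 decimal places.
E[X_{t+1} \mid \mathcal F_t] = -3.3180

For an AR(p) model X_t = c + sum_i phi_i X_{t-i} + eps_t, the
one-step-ahead conditional mean is
  E[X_{t+1} | X_t, ...] = c + sum_i phi_i X_{t+1-i}.
Substitute known values:
  E[X_{t+1} | ...] = (-0.474) * (7)
                   = -3.3180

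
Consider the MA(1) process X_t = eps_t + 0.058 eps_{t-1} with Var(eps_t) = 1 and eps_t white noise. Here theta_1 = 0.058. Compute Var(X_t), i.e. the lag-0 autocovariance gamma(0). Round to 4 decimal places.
\gamma(0) = 1.0034

For an MA(q) process X_t = eps_t + sum_i theta_i eps_{t-i} with
Var(eps_t) = sigma^2, the variance is
  gamma(0) = sigma^2 * (1 + sum_i theta_i^2).
  sum_i theta_i^2 = (0.058)^2 = 0.003364.
  gamma(0) = 1 * (1 + 0.003364) = 1 * 1.003364 = 1.003364, which rounds to 1.0034.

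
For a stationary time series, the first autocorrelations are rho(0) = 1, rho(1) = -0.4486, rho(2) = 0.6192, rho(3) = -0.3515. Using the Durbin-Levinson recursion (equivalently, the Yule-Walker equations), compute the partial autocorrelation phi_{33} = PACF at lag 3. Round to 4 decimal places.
\phi_{33} = 0.0270

The PACF at lag k is phi_{kk}, the last component of the solution
to the Yule-Walker system G_k phi = r_k where
  (G_k)_{ij} = rho(|i - j|), (r_k)_i = rho(i), i,j = 1..k.
Equivalently, Durbin-Levinson gives phi_{kk} iteratively:
  phi_{11} = rho(1)
  phi_{kk} = [rho(k) - sum_{j=1..k-1} phi_{k-1,j} rho(k-j)]
            / [1 - sum_{j=1..k-1} phi_{k-1,j} rho(j)],
  phi_{k,j} = phi_{k-1,j} - phi_{kk} phi_{k-1,k-j},  j = 1..k-1.
Step k = 1:
  phi_11 = rho(1) = -0.4486.
Step k = 2:
  phi_22 = [rho(2) - phi_11 rho(1)] / [1 - phi_11 rho(1)] = [0.6192 - (-0.4486)(-0.4486)] / [1 - (-0.4486)(-0.4486)]
         = 0.41795804 / 0.79875804 = 0.52326.
  Update: phi_21 = phi_11 - phi_22 phi_11 = -0.4486 - (0.52326)(-0.4486) = -0.213866.
Step k = 3:
  phi_33 = [rho(3) - phi_21 rho(2) - phi_22 rho(1)] / [1 - phi_21 rho(1) - phi_22 rho(2)]
    numerator   = -0.3515 - (-0.213866)(0.6192) - (0.52326)(-0.4486) = 0.01565997
    denominator = 1 - (-0.213866)(-0.4486) - (0.52326)(0.6192) = 0.58005736
  phi_33 = 0.01565997 / 0.58005736 = 0.027.
Therefore phi_{33} = 0.0270.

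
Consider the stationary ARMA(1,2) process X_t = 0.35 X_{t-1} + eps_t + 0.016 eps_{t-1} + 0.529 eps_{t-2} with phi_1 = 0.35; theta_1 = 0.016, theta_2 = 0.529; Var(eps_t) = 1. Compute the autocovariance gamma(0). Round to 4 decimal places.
\gamma(0) = 1.6260

Multiply the model equation by X_{t-k} and take expectations. With theta_0 = psi_0 = 1 and psi_j the MA(infinity) weights, this gives
  gamma(k) - sum_i phi_i gamma(k-i) = c_k,
  c_k = sigma^2 * sum_{j=k..q} theta_j psi_{j-k}   (c_k = 0 for k > q),
using gamma(-m) = gamma(m).
psi-weights needed (psi_j = theta_j + sum_i phi_i psi_{j-i}):
  psi_1 = theta_1 + phi_1 = 0.016 + (0.35) = 0.366
  psi_2 = theta_2 + phi_1 psi_1 = 0.529 + (0.35)(0.366) = 0.6571
Right-hand sides:
  c_0 = sigma^2 (1 + theta_1 psi_1 + theta_2 psi_2) = 1 * (1 + (0.016)(0.366) + (0.529)(0.6571)) = 1 * 1.353462 = 1.353462
  c_1 = sigma^2 (theta_1 + theta_2 psi_1) = 1 * (0.016 + (0.529)(0.366)) = 0.209614
  c_2 = sigma^2 theta_2 = 1 * (0.529) = 0.529
Equations for k = 0 and k = 1 (AR order 1):
  gamma(0) = phi_1 gamma(1) + c_0
  gamma(1) = phi_1 gamma(0) + c_1
Substituting the second into the first: gamma(0) (1 - phi_1^2) = c_0 + phi_1 c_1, so
  gamma(0) = (c_0 + phi_1 c_1) / (1 - phi_1^2) = (1.353462 + (0.35)(0.209614)) / (1 - (0.35)^2) = 1.426827 / 0.8775 = 1.626013.
Therefore gamma(0) = 1.6260 (to 4 decimal places).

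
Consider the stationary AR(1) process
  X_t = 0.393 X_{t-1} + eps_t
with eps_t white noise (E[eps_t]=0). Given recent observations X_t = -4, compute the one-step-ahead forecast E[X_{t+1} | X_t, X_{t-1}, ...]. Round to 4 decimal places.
E[X_{t+1} \mid \mathcal F_t] = -1.5720

For an AR(p) model X_t = c + sum_i phi_i X_{t-i} + eps_t, the
one-step-ahead conditional mean is
  E[X_{t+1} | X_t, ...] = c + sum_i phi_i X_{t+1-i}.
Substitute known values:
  E[X_{t+1} | ...] = (0.393) * (-4)
                   = -1.5720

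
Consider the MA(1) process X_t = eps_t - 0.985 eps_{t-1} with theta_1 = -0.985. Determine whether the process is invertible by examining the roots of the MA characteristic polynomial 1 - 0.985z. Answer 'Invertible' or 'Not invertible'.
\text{Invertible}

The MA(q) characteristic polynomial is P(z) = 1 - 0.985z.
Invertibility requires all roots to lie outside the unit circle, i.e. |z| > 1 for every root.
This is linear in z: 1 + (-0.985) z = 0  =>  z = -1/(-0.985) = 1.015228,  |z| = 1.015228.
Moduli of all roots: 1.0152.
All moduli strictly greater than 1? Yes.
Verdict: Invertible.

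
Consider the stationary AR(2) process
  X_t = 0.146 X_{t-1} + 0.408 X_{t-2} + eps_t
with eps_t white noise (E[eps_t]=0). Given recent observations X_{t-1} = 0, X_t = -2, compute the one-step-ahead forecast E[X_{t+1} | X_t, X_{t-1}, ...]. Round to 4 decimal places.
E[X_{t+1} \mid \mathcal F_t] = -0.2920

For an AR(p) model X_t = c + sum_i phi_i X_{t-i} + eps_t, the
one-step-ahead conditional mean is
  E[X_{t+1} | X_t, ...] = c + sum_i phi_i X_{t+1-i}.
Substitute known values:
  E[X_{t+1} | ...] = (0.146) * (-2) + (0.408) * (0)
                   = -0.2920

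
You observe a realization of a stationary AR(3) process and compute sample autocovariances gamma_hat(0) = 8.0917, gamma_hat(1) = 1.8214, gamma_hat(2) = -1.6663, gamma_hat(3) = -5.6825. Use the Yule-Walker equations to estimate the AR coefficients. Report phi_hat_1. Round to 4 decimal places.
\hat\phi_{1} = 0.1070

The Yule-Walker equations for an AR(p) process read, in matrix form,
  Gamma_p phi = r_p,   with   (Gamma_p)_{ij} = gamma(|i - j|),
                       (r_p)_i = gamma(i),   i,j = 1..p.
Substitute the sample gammas (Toeplitz matrix and right-hand side of size 3):
  Gamma_p = [[8.0917, 1.8214, -1.6663], [1.8214, 8.0917, 1.8214], [-1.6663, 1.8214, 8.0917]]
  r_p     = [1.8214, -1.6663, -5.6825]
Written out (R1..R3):
  (R1) 8.0917 phi_1 + 1.8214 phi_2 - 1.6663 phi_3 = 1.8214
  (R2) 1.8214 phi_1 + 8.0917 phi_2 + 1.8214 phi_3 = -1.6663
  (R3) -1.6663 phi_1 + 1.8214 phi_2 + 8.0917 phi_3 = -5.6825
Gaussian elimination:
  R2 <- R2 - (1.8214/8.0917) R1 = R2 - (0.225095) R1:  7.681712 phi_2 + 2.196476 phi_3 = -2.076288
  R3 <- R3 - (-1.6663/8.0917) R1 = R3 - (-0.205927) R1:  2.196476 phi_2 + 7.748564 phi_3 = -5.307424
  R3 <- R3 - (2.196476/7.681712) R2 = R3 - (0.285936) R2:  7.120513 phi_3 = -4.71374
Back-substitution:
  phi_hat_3 = -4.71374 / 7.120513 = -0.661994
  phi_hat_2 = (-2.076288 - (2.196476)(-0.661994)) / 7.681712 = -0.081002
  phi_hat_1 = (1.8214 - (1.8214)(-0.081002) - (-1.6663)(-0.661994)) / 8.0917 = 0.107005
So phi_hat = [0.1070, -0.0810, -0.6620].
Therefore phi_hat_1 = 0.1070.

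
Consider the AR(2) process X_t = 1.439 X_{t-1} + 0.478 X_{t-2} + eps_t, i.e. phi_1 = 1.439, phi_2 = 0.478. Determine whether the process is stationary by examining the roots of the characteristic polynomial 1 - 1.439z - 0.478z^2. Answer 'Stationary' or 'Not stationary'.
\text{Not stationary}

The AR(p) characteristic polynomial is P(z) = 1 - 1.439z - 0.478z^2.
Stationarity requires all roots to lie outside the unit circle, i.e. |z| > 1 for every root.
Set 1 + (-1.439) z + (-0.478) z^2 = 0, i.e. a z^2 + b z + c = 0 with a = -0.478, b = -1.439, c = 1.
Discriminant D = b^2 - 4ac = (-1.439)^2 - 4*(-0.478)*1 = 2.070721 - (-1.912) = 3.982721.
D >= 0, so the roots are real: z = (-b +/- sqrt(D)) / (2a) = (1.439 +/- 1.995676) / (-0.956).
  z_1 = (1.439 + 1.995676) / (-0.956) = -3.5928,   |z_1| = 3.5928.
  z_2 = (1.439 - 1.995676) / (-0.956) = 0.5823,   |z_2| = 0.5823.
Moduli of all roots: 3.5928, 0.5823.
All moduli strictly greater than 1? No.
Verdict: Not stationary.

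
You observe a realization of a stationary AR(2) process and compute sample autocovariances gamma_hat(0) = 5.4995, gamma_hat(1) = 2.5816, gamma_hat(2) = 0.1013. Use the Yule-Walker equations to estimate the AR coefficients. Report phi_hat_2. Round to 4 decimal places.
\hat\phi_{2} = -0.2590

The Yule-Walker equations for an AR(p) process read, in matrix form,
  Gamma_p phi = r_p,   with   (Gamma_p)_{ij} = gamma(|i - j|),
                       (r_p)_i = gamma(i),   i,j = 1..p.
Substitute the sample gammas (Toeplitz matrix and right-hand side of size 2):
  Gamma_p = [[5.4995, 2.5816], [2.5816, 5.4995]]
  r_p     = [2.5816, 0.1013]
Written out:
  5.4995 phi_1 + 2.5816 phi_2 = 2.5816
  2.5816 phi_1 + 5.4995 phi_2 = 0.1013
Solve by Cramer's rule:
  det = gamma(0)^2 - gamma(1)^2 = (5.4995)^2 - (2.5816)^2 = 30.24450025 - 6.66465856 = 23.57984169
  phi_hat_1 = [gamma(1) gamma(0) - gamma(1) gamma(2)] / det = [(2.5816)(5.4995) - (2.5816)(0.1013)] / 23.57984169 = 13.93599312 / 23.57984169 = 0.591
  phi_hat_2 = [gamma(0) gamma(2) - gamma(1)^2] / det = [(5.4995)(0.1013) - (2.5816)^2] / 23.57984169 = -6.10755921 / 23.57984169 = -0.259
So phi_hat = [0.5910, -0.2590].
Therefore phi_hat_2 = -0.2590.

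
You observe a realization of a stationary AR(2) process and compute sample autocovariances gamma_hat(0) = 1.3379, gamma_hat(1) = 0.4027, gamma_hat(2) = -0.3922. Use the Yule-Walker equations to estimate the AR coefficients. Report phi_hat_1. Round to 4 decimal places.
\hat\phi_{1} = 0.4280

The Yule-Walker equations for an AR(p) process read, in matrix form,
  Gamma_p phi = r_p,   with   (Gamma_p)_{ij} = gamma(|i - j|),
                       (r_p)_i = gamma(i),   i,j = 1..p.
Substitute the sample gammas (Toeplitz matrix and right-hand side of size 2):
  Gamma_p = [[1.3379, 0.4027], [0.4027, 1.3379]]
  r_p     = [0.4027, -0.3922]
Written out:
  1.3379 phi_1 + 0.4027 phi_2 = 0.4027
  0.4027 phi_1 + 1.3379 phi_2 = -0.3922
Solve by Cramer's rule:
  det = gamma(0)^2 - gamma(1)^2 = (1.3379)^2 - (0.4027)^2 = 1.78997641 - 0.16216729 = 1.62780912
  phi_hat_1 = [gamma(1) gamma(0) - gamma(1) gamma(2)] / det = [(0.4027)(1.3379) - (0.4027)(-0.3922)] / 1.62780912 = 0.69671127 / 1.62780912 = 0.428
  phi_hat_2 = [gamma(0) gamma(2) - gamma(1)^2] / det = [(1.3379)(-0.3922) - (0.4027)^2] / 1.62780912 = -0.68689167 / 1.62780912 = -0.422
So phi_hat = [0.4280, -0.4220].
Therefore phi_hat_1 = 0.4280.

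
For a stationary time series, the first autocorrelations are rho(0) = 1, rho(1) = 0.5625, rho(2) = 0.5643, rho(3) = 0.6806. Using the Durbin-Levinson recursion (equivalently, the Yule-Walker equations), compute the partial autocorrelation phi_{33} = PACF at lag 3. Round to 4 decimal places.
\phi_{33} = 0.4620

The PACF at lag k is phi_{kk}, the last component of the solution
to the Yule-Walker system G_k phi = r_k where
  (G_k)_{ij} = rho(|i - j|), (r_k)_i = rho(i), i,j = 1..k.
Equivalently, Durbin-Levinson gives phi_{kk} iteratively:
  phi_{11} = rho(1)
  phi_{kk} = [rho(k) - sum_{j=1..k-1} phi_{k-1,j} rho(k-j)]
            / [1 - sum_{j=1..k-1} phi_{k-1,j} rho(j)],
  phi_{k,j} = phi_{k-1,j} - phi_{kk} phi_{k-1,k-j},  j = 1..k-1.
Step k = 1:
  phi_11 = rho(1) = 0.5625.
Step k = 2:
  phi_22 = [rho(2) - phi_11 rho(1)] / [1 - phi_11 rho(1)] = [0.5643 - (0.5625)(0.5625)] / [1 - (0.5625)(0.5625)]
         = 0.24789375 / 0.68359375 = 0.362633.
  Update: phi_21 = phi_11 - phi_22 phi_11 = 0.5625 - (0.362633)(0.5625) = 0.358519.
Step k = 3:
  phi_33 = [rho(3) - phi_21 rho(2) - phi_22 rho(1)] / [1 - phi_21 rho(1) - phi_22 rho(2)]
    numerator   = 0.6806 - (0.358519)(0.5643) - (0.362633)(0.5625) = 0.27430667
    denominator = 1 - (0.358519)(0.5625) - (0.362633)(0.5643) = 0.59369926
  phi_33 = 0.27430667 / 0.59369926 = 0.462.
Therefore phi_{33} = 0.4620.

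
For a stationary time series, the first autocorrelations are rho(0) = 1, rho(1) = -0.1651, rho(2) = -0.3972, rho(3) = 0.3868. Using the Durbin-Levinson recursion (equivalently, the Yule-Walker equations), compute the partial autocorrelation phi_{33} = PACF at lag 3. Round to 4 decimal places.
\phi_{33} = 0.2801

The PACF at lag k is phi_{kk}, the last component of the solution
to the Yule-Walker system G_k phi = r_k where
  (G_k)_{ij} = rho(|i - j|), (r_k)_i = rho(i), i,j = 1..k.
Equivalently, Durbin-Levinson gives phi_{kk} iteratively:
  phi_{11} = rho(1)
  phi_{kk} = [rho(k) - sum_{j=1..k-1} phi_{k-1,j} rho(k-j)]
            / [1 - sum_{j=1..k-1} phi_{k-1,j} rho(j)],
  phi_{k,j} = phi_{k-1,j} - phi_{kk} phi_{k-1,k-j},  j = 1..k-1.
Step k = 1:
  phi_11 = rho(1) = -0.1651.
Step k = 2:
  phi_22 = [rho(2) - phi_11 rho(1)] / [1 - phi_11 rho(1)] = [-0.3972 - (-0.1651)(-0.1651)] / [1 - (-0.1651)(-0.1651)]
         = -0.42445801 / 0.97274199 = -0.436352.
  Update: phi_21 = phi_11 - phi_22 phi_11 = -0.1651 - (-0.436352)(-0.1651) = -0.237142.
Step k = 3:
  phi_33 = [rho(3) - phi_21 rho(2) - phi_22 rho(1)] / [1 - phi_21 rho(1) - phi_22 rho(2)]
    numerator   = 0.3868 - (-0.237142)(-0.3972) - (-0.436352)(-0.1651) = 0.22056557
    denominator = 1 - (-0.237142)(-0.1651) - (-0.436352)(-0.3972) = 0.78752885
  phi_33 = 0.22056557 / 0.78752885 = 0.2801.
Therefore phi_{33} = 0.2801.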